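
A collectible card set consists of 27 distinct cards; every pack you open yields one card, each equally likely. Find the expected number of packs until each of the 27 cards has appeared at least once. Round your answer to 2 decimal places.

105.07

Split into phases: going from k distinct to k+1 distinct takes on average 27/(27-k) packs.
E[T] = 27/27 + 27/26 + 27/25 + ... + 27/2 + 27/1 = 27·H_{27}.
H_{27} = 3.891, so E[T] = 105.069.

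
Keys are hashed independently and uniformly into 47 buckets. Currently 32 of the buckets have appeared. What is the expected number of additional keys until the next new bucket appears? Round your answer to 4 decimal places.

The number of keys until the next new bucket is geometric with success probability 15/47, so its mean is 47/15.
E = 47/15 = 3.13333.

3.1333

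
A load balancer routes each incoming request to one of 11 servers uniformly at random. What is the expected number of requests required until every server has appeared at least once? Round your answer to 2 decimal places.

After k distinct servers have appeared, the next request gives a new one with probability (11-k)/11, so the expected wait for the (k+1)-th is 11/(11-k).
E[T] = 11/11 + 11/10 + 11/9 + ... + 11/2 + 11/1 = 11·H_{11}.
H_{11} = 3.020, so E[T] = 33.219.

33.22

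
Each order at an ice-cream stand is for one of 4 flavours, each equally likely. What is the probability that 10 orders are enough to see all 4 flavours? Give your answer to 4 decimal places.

By inclusion–exclusion over which flavours are missing,
P(all seen) = Σ_{j=0}^{4} (-1)^j C(4,j)((4-j)/4)^10
= 1.00000 - 0.22525 + 0.00586 - 0.00000 + 0.00000
= 0.78060.

0.7806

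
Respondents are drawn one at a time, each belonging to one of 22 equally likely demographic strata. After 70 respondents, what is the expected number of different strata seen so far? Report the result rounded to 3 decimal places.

21.152

For each stratum, P(seen in 70 respondents) = 1 - (21/22)^70 = 0.9615.
By linearity of expectation, E[distinct seen] = 22·(1 - (21/22)^70) = 21.1524.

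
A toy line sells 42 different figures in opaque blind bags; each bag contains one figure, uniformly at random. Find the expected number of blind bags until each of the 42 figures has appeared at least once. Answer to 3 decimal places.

Split into phases: going from k distinct to k+1 distinct takes on average 42/(42-k) blind bags.
E[T] = 42/42 + 42/41 + 42/40 + ... + 42/2 + 42/1 = 42·H_{42}.
H_{42} = 4.3267, so E[T] = 181.7232.

181.723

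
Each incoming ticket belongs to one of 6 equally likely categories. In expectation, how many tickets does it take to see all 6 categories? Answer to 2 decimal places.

14.70

After k distinct categories have appeared, the next ticket gives a new one with probability (6-k)/6, so the expected wait for the (k+1)-th is 6/(6-k).
E[T] = 6/6 + 6/5 + 6/4 + 6/3 + 6/2 + 6/1 = 6·H_{6}.
H_{6} = 2.450, so E[T] = 14.700.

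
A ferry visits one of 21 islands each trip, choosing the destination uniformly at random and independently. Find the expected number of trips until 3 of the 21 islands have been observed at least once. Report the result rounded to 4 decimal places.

3.1553

Going from k to k+1 distinct takes a geometric number of trips with mean 21/(21-k).
Sum over k = 0,...,2: E = 21/21 + 21/20 + 21/19 = 3.15526.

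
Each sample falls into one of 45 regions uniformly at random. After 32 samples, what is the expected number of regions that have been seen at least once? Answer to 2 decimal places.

For each region, P(seen in 32 samples) = 1 - (44/45)^32 = 0.513.
By linearity of expectation, E[distinct seen] = 45·(1 - (44/45)^32) = 23.077.

23.08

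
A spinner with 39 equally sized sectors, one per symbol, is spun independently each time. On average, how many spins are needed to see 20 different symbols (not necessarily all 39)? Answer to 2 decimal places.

With k distinct symbols already seen, the next new one arrives after an expected 39/(39-k) spins.
Sum over k = 0,...,19: E = 39/39 + 39/38 + 39/37 + ... + 39/21 + 39/20 = 27.526.

27.53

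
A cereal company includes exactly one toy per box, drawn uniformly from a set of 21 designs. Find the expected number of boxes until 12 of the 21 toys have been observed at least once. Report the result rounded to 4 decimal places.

17.1442

With k distinct toys already seen, the next new one arrives after an expected 21/(21-k) boxes.
Sum over k = 0,...,11: E = 21/21 + 21/20 + 21/19 + ... + 21/11 + 21/10 = 17.14420.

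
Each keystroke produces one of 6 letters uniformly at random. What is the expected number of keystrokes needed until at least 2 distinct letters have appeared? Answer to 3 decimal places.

Going from k to k+1 distinct takes a geometric number of keystrokes with mean 6/(6-k).
Sum over k = 0,...,1: E = 6/6 + 6/5 = 2.2000.

2.200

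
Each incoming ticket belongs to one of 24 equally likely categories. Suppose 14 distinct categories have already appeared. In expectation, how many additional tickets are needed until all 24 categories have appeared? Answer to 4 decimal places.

With k distinct categories already seen, the next new one takes an expected 24/(24-k) tickets.
Sum over k = 14,...,23: E = 24/10 + 24/9 + 24/8 + ... + 24/2 + 24/1 = 70.29524.

70.2952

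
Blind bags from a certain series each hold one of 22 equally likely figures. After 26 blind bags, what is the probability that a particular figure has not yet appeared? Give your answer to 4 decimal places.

On each blind bag the fixed figure fails to appear with probability 21/22.
P(still missing after 26) = (21/22)^26 = 0.29834.

0.2983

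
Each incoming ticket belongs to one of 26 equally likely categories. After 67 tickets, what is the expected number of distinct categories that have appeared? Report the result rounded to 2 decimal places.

24.12

For each category, P(seen in 67 tickets) = 1 - (25/26)^67 = 0.928.
By linearity of expectation, E[distinct seen] = 26·(1 - (25/26)^67) = 24.122.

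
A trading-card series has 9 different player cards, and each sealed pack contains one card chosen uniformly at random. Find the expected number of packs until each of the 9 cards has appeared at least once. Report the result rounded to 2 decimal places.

Split into phases: going from k distinct to k+1 distinct takes on average 9/(9-k) packs.
E[T] = 9/9 + 9/8 + 9/7 + ... + 9/2 + 9/1 = 9·H_{9}.
H_{9} = 2.829, so E[T] = 25.461.

25.46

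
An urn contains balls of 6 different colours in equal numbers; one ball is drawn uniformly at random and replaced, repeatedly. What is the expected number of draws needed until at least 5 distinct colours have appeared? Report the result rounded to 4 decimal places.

Going from k to k+1 distinct takes a geometric number of draws with mean 6/(6-k).
Sum over k = 0,...,4: E = 6/6 + 6/5 + 6/4 + 6/3 + 6/2 = 8.70000.

8.7000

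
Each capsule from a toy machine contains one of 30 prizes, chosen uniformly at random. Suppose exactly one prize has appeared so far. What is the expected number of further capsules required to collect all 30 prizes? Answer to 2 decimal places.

118.85

From k distinct to k+1 distinct takes on average 30/(30-k) capsules.
Sum over k = 1,...,29: E = 30/29 + 30/28 + 30/27 + ... + 30/2 + 30/1 = 118.850.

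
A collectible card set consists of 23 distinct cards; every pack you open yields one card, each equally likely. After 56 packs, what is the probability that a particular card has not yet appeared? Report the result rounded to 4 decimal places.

0.0830

Each pack misses the fixed card with probability (23-1)/23 = 22/23, independently.
P(still missing after 56) = (22/23)^56 = 0.08297.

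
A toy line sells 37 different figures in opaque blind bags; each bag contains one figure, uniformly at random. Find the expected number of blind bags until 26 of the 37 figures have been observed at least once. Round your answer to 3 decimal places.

43.723

With k distinct figures already seen, the next new one arrives after an expected 37/(37-k) blind bags.
Sum over k = 0,...,25: E = 37/37 + 37/36 + 37/35 + ... + 37/13 + 37/12 = 43.7232.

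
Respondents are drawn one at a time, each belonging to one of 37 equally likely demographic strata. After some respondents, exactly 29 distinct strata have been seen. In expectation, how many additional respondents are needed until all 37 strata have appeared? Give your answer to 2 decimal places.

100.56

With k distinct strata already seen, the next new one takes an expected 37/(37-k) respondents.
Sum over k = 29,...,36: E = 37/8 + 37/7 + 37/6 + ... + 37/2 + 37/1 = 100.561.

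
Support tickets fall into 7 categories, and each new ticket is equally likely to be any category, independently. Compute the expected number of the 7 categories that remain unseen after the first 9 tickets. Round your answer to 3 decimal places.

1.748

For each category, P(unseen after 9) = (6/7)^9 = 0.2497.
By linearity of expectation, E[unseen] = 7·(6/7)^9 = 1.7481.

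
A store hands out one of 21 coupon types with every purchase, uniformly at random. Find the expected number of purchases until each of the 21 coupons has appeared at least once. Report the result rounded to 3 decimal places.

76.553

After k distinct coupons have appeared, the next purchase gives a new one with probability (21-k)/21, so the expected wait for the (k+1)-th is 21/(21-k).
E[T] = 21/21 + 21/20 + 21/19 + ... + 21/2 + 21/1 = 21·H_{21}.
H_{21} = 3.6454, so E[T] = 76.5525.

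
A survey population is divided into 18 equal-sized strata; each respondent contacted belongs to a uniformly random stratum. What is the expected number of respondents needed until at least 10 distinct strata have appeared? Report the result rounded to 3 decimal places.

With k distinct strata already seen, the next new one arrives after an expected 18/(18-k) respondents.
Sum over k = 0,...,9: E = 18/18 + 18/17 + 18/16 + ... + 18/10 + 18/9 = 13.9905.

13.991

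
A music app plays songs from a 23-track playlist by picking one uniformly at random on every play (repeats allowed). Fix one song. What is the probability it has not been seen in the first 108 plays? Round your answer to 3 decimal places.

Each play misses the fixed song with probability (23-1)/23 = 22/23, independently.
P(still missing after 108) = (22/23)^108 = 0.0082.

0.008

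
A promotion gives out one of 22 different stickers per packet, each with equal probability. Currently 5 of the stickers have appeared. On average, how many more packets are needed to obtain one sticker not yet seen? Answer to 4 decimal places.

Each packet yields a new sticker with probability (22-5)/22 = 17/22, so the wait is geometric with mean 22/17.
E = 22/17 = 1.29412.

1.2941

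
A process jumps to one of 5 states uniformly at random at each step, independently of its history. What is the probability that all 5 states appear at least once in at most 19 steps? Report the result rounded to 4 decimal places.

0.9286

Let A_i be the event that state i is missing after 19 steps. By inclusion–exclusion on the A_i,
P(all seen) = Σ_{j=0}^{5} (-1)^j C(5,j)((5-j)/5)^19
= 1.00000 - 0.07206 + 0.00061 - 0.00000 + 0.00000 - 0.00000
= 0.92855.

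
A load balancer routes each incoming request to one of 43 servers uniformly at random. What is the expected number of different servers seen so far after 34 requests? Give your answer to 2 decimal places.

23.68

For each server, P(seen in 34 requests) = 1 - (42/43)^34 = 0.551.
By linearity of expectation, E[distinct seen] = 43·(1 - (42/43)^34) = 23.680.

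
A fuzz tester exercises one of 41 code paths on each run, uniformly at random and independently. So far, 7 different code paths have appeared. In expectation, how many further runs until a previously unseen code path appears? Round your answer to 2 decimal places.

1.21

Each run yields a new code path with probability (41-7)/41 = 34/41, so the wait is geometric with mean 41/34.
E = 41/34 = 1.206.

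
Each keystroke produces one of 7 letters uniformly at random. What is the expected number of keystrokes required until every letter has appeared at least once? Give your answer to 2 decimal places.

18.15

The wait to go from k to k+1 distinct letters is geometric with mean 7/(7-k).
E[T] = 7/7 + 7/6 + 7/5 + ... + 7/2 + 7/1 = 7·H_{7}.
H_{7} = 2.593, so E[T] = 18.150.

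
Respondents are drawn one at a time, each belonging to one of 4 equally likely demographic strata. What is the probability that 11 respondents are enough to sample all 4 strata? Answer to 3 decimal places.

0.834

Let A_i be the event that stratum i is missing after 11 respondents. By inclusion–exclusion on the A_i,
P(all seen) = Σ_{j=0}^{4} (-1)^j C(4,j)((4-j)/4)^11
= 1.0000 - 0.1689 + 0.0029 - 0.0000 + 0.0000
= 0.8340.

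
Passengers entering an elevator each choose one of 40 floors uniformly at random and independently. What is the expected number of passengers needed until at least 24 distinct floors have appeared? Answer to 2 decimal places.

Going from k to k+1 distinct takes a geometric number of passengers with mean 40/(40-k).
Sum over k = 0,...,23: E = 40/40 + 40/39 + 40/38 + ... + 40/18 + 40/17 = 35.913.

35.91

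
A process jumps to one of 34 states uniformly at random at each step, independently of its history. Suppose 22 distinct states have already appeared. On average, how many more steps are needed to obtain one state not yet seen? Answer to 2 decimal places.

The number of steps until the next new state is geometric with success probability 12/34, so its mean is 34/12.
E = 34/12 = 2.833.

2.83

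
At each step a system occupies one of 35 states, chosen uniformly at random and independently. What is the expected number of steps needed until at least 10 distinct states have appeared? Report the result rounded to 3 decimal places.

With k distinct states already seen, the next new one arrives after an expected 35/(35-k) steps.
Sum over k = 0,...,9: E = 35/35 + 35/34 + 35/33 + ... + 35/27 + 35/26 = 11.5788.

11.579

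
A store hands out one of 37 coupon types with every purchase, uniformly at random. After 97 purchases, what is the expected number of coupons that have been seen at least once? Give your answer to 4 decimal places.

34.4060

For each coupon, P(seen in 97 purchases) = 1 - (36/37)^97 = 0.92989.
By linearity of expectation, E[distinct seen] = 37·(1 - (36/37)^97) = 34.40596.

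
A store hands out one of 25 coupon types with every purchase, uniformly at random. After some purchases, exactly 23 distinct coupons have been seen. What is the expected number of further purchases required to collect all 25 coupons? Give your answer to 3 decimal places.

From k distinct to k+1 distinct takes on average 25/(25-k) purchases.
Sum over k = 23,...,24: E = 25/2 + 25/1 = 37.5000.

37.500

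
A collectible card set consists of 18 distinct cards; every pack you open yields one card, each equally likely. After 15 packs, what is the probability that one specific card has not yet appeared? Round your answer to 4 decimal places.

On each pack the fixed card fails to appear with probability 17/18.
P(still missing after 15) = (17/18)^15 = 0.42427.

0.4243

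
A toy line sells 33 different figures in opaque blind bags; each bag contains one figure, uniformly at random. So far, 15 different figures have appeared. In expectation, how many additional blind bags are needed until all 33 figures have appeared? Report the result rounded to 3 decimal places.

The wait to go from k to k+1 distinct figures is geometric with mean 33/(33-k).
Sum over k = 15,...,32: E = 33/18 + 33/17 + 33/16 + ... + 33/2 + 33/1 = 115.3386.

115.339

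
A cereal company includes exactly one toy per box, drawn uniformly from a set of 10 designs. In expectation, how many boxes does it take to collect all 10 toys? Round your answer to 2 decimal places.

Split into phases: going from k distinct to k+1 distinct takes on average 10/(10-k) boxes.
E[T] = 10/10 + 10/9 + 10/8 + ... + 10/2 + 10/1 = 10·H_{10}.
H_{10} = 2.929, so E[T] = 29.290.

29.29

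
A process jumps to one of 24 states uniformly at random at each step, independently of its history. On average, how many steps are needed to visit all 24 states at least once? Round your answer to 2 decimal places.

After k distinct states have appeared, the next step gives a new one with probability (24-k)/24, so the expected wait for the (k+1)-th is 24/(24-k).
E[T] = 24/24 + 24/23 + 24/22 + ... + 24/2 + 24/1 = 24·H_{24}.
H_{24} = 3.776, so E[T] = 90.623.

90.62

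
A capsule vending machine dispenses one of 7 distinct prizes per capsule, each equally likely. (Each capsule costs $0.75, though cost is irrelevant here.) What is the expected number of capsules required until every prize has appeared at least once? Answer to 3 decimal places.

18.150

After k distinct prizes have appeared, the next capsule gives a new one with probability (7-k)/7, so the expected wait for the (k+1)-th is 7/(7-k).
E[T] = 7/7 + 7/6 + 7/5 + ... + 7/2 + 7/1 = 7·H_{7}.
H_{7} = 2.5929, so E[T] = 18.1500.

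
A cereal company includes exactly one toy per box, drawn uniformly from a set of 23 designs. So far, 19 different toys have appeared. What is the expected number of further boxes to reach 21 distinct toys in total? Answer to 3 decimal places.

From k distinct to k+1 distinct takes on average 23/(23-k) boxes.
Sum over k = 19,...,20: E = 23/4 + 23/3 = 13.4167.

13.417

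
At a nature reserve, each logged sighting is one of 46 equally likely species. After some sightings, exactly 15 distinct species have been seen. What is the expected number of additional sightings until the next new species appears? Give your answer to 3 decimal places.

The number of sightings until the next new species is geometric with success probability 31/46, so its mean is 46/31.
E = 46/31 = 1.4839.

1.484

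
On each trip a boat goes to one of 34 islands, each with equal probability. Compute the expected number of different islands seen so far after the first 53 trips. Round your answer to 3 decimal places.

27.012

For each island, P(seen in 53 trips) = 1 - (33/34)^53 = 0.7945.
By linearity of expectation, E[distinct seen] = 34·(1 - (33/34)^53) = 27.0123.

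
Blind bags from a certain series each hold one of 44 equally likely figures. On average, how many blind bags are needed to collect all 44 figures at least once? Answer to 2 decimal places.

After k distinct figures have appeared, the next blind bag gives a new one with probability (44-k)/44, so the expected wait for the (k+1)-th is 44/(44-k).
E[T] = 44/44 + 44/43 + 44/42 + ... + 44/2 + 44/1 = 44·H_{44}.
H_{44} = 4.373, so E[T] = 192.400.

192.40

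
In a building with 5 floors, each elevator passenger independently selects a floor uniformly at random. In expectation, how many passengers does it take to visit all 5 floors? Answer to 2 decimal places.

11.42

The wait to go from k to k+1 distinct floors is geometric with mean 5/(5-k).
E[T] = 5/5 + 5/4 + 5/3 + 5/2 + 5/1 = 5·H_{5}.
H_{5} = 2.283, so E[T] = 11.417.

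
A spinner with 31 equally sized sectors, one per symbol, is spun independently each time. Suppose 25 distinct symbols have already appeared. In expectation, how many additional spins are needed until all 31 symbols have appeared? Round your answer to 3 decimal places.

With k distinct symbols already seen, the next new one takes an expected 31/(31-k) spins.
Sum over k = 25,...,30: E = 31/6 + 31/5 + 31/4 + 31/3 + 31/2 + 31/1 = 75.9500.

75.950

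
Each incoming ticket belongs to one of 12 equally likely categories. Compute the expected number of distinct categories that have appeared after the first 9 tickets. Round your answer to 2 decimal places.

6.52

For each category, P(seen in 9 tickets) = 1 - (11/12)^9 = 0.543.
By linearity of expectation, E[distinct seen] = 12·(1 - (11/12)^9) = 6.516.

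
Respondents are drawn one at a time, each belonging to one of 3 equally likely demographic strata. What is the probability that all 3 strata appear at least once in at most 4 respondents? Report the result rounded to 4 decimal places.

0.4444

By inclusion–exclusion over which strata are missing,
P(all seen) = Σ_{j=0}^{3} (-1)^j C(3,j)((3-j)/3)^4
= 1.00000 - 0.59259 + 0.03704 - 0.00000
= 0.44444.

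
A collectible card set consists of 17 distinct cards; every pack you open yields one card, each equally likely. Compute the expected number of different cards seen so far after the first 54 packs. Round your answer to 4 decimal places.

For each card, P(seen in 54 packs) = 1 - (16/17)^54 = 0.96214.
By linearity of expectation, E[distinct seen] = 17·(1 - (16/17)^54) = 16.35630.

16.3563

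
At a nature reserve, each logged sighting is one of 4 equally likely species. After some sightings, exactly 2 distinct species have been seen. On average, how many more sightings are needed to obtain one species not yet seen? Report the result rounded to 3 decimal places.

2.000

The number of sightings until the next new species is geometric with success probability 2/4, so its mean is 4/2.
E = 4/2 = 2.0000.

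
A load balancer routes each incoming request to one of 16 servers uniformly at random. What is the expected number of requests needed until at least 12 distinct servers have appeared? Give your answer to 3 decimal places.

20.758

With k distinct servers already seen, the next new one arrives after an expected 16/(16-k) requests.
Sum over k = 0,...,11: E = 16/16 + 16/15 + 16/14 + ... + 16/6 + 16/5 = 20.7583.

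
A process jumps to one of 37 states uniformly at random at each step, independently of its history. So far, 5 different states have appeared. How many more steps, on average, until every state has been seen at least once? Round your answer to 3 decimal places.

150.164

From k distinct to k+1 distinct takes on average 37/(37-k) steps.
Sum over k = 5,...,36: E = 37/32 + 37/31 + 37/30 + ... + 37/2 + 37/1 = 150.1643.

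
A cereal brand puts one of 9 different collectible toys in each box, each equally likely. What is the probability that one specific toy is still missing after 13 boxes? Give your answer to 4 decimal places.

0.2163

Each box misses the fixed toy with probability (9-1)/9 = 8/9, independently.
P(still missing after 13) = (8/9)^13 = 0.21628.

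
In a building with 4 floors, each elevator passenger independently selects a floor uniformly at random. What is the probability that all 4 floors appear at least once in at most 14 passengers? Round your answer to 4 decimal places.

By inclusion–exclusion over which floors are missing,
P(all seen) = Σ_{j=0}^{4} (-1)^j C(4,j)((4-j)/4)^14
= 1.00000 - 0.07127 + 0.00037 - 0.00000 + 0.00000
= 0.92909.

0.9291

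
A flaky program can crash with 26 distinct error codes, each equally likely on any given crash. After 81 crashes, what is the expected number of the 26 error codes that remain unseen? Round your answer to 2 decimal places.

1.08

For each error code, P(unseen after 81) = (25/26)^81 = 0.042.
By linearity of expectation, E[unseen] = 26·(25/26)^81 = 1.085.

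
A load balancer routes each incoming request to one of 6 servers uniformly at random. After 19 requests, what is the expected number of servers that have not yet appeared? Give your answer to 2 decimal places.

For each server, P(unseen after 19) = (5/6)^19 = 0.031.
By linearity of expectation, E[unseen] = 6·(5/6)^19 = 0.188.

0.19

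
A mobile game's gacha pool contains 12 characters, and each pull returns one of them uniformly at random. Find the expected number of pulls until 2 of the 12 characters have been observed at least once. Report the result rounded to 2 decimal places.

Going from k to k+1 distinct takes a geometric number of pulls with mean 12/(12-k).
Sum over k = 0,...,1: E = 12/12 + 12/11 = 2.091.

2.09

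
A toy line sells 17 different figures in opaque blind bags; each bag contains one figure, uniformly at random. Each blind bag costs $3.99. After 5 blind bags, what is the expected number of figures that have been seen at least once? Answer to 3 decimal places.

4.445

For each figure, P(seen in 5 blind bags) = 1 - (16/17)^5 = 0.2615.
By linearity of expectation, E[distinct seen] = 17·(1 - (16/17)^5) = 4.4454.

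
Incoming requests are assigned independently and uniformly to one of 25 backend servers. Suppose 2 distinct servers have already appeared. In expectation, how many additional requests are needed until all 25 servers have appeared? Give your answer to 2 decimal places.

From k distinct to k+1 distinct takes on average 25/(25-k) requests.
Sum over k = 2,...,24: E = 25/23 + 25/22 + 25/21 + ... + 25/2 + 25/1 = 93.357.

93.36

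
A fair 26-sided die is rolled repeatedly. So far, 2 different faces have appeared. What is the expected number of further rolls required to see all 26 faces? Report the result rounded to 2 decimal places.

The wait to go from k to k+1 distinct faces is geometric with mean 26/(26-k).
Sum over k = 2,...,25: E = 26/24 + 26/23 + 26/22 + ... + 26/2 + 26/1 = 98.175.

98.17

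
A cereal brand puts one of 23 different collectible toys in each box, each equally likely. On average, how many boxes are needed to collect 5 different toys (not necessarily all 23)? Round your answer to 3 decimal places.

5.501

Going from k to k+1 distinct takes a geometric number of boxes with mean 23/(23-k).
Sum over k = 0,...,4: E = 23/23 + 23/22 + 23/21 + 23/20 + 23/19 = 5.5012.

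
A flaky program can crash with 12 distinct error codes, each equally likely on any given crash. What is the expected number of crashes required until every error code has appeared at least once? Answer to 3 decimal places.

37.239

After k distinct error codes have appeared, the next crash gives a new one with probability (12-k)/12, so the expected wait for the (k+1)-th is 12/(12-k).
E[T] = 12/12 + 12/11 + 12/10 + ... + 12/2 + 12/1 = 12·H_{12}.
H_{12} = 3.1032, so E[T] = 37.2385.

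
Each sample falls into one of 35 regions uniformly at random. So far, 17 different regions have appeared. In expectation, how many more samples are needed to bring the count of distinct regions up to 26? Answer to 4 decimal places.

23.3149

With k distinct regions already seen, the next new one takes an expected 35/(35-k) samples.
Sum over k = 17,...,25: E = 35/18 + 35/17 + 35/16 + ... + 35/11 + 35/10 = 23.31489.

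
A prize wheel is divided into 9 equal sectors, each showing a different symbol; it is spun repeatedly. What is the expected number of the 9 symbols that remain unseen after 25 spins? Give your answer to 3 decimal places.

0.474

For each symbol, P(unseen after 25) = (8/9)^25 = 0.0526.
By linearity of expectation, E[unseen] = 9·(8/9)^25 = 0.4736.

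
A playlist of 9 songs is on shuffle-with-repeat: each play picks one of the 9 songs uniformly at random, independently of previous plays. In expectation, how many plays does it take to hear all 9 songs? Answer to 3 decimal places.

The wait to go from k to k+1 distinct songs is geometric with mean 9/(9-k).
E[T] = 9/9 + 9/8 + 9/7 + ... + 9/2 + 9/1 = 9·H_{9}.
H_{9} = 2.8290, so E[T] = 25.4607.

25.461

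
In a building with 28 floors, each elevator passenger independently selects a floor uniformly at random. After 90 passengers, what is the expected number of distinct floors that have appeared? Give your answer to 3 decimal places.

26.939

For each floor, P(seen in 90 passengers) = 1 - (27/28)^90 = 0.9621.
By linearity of expectation, E[distinct seen] = 28·(1 - (27/28)^90) = 26.9391.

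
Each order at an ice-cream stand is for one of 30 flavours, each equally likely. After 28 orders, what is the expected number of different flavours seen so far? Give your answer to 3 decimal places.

For each flavour, P(seen in 28 orders) = 1 - (29/30)^28 = 0.6130.
By linearity of expectation, E[distinct seen] = 30·(1 - (29/30)^28) = 18.3890.

18.389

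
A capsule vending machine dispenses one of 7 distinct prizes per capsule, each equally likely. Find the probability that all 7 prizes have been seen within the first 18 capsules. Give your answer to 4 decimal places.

0.6112

By inclusion–exclusion over which prizes are missing,
P(all seen) = Σ_{j=0}^{7} (-1)^j C(7,j)((7-j)/7)^18
= 1.00000 - 0.43657 + 0.04919 - 0.00148 + 0.00001 - 0.00000 + 0.00000 - 0.00000
= 0.61115.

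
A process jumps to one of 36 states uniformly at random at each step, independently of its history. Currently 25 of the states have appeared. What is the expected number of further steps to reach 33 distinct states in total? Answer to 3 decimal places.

From k distinct to k+1 distinct takes on average 36/(36-k) steps.
Sum over k = 25,...,32: E = 36/11 + 36/10 + 36/9 + ... + 36/5 + 36/4 = 42.7156.

42.716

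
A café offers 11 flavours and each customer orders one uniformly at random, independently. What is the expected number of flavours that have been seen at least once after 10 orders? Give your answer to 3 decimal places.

For each flavour, P(seen in 10 orders) = 1 - (10/11)^10 = 0.6145.
By linearity of expectation, E[distinct seen] = 11·(1 - (10/11)^10) = 6.7590.

6.759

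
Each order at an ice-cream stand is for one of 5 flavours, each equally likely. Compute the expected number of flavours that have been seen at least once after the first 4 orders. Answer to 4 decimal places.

For each flavour, P(seen in 4 orders) = 1 - (4/5)^4 = 0.59040.
By linearity of expectation, E[distinct seen] = 5·(1 - (4/5)^4) = 2.95200.

2.9520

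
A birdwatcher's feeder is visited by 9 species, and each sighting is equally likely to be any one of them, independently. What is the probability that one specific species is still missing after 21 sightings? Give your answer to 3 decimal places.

0.084

On each sighting the fixed species fails to appear with probability 8/9.
P(still missing after 21) = (8/9)^21 = 0.0843.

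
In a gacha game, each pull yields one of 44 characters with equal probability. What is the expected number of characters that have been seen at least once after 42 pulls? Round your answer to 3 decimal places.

27.246

For each character, P(seen in 42 pulls) = 1 - (43/44)^42 = 0.6192.
By linearity of expectation, E[distinct seen] = 44·(1 - (43/44)^42) = 27.2461.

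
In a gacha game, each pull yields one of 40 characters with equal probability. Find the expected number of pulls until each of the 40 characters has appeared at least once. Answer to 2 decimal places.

171.14

After k distinct characters have appeared, the next pull gives a new one with probability (40-k)/40, so the expected wait for the (k+1)-th is 40/(40-k).
E[T] = 40/40 + 40/39 + 40/38 + ... + 40/2 + 40/1 = 40·H_{40}.
H_{40} = 4.279, so E[T] = 171.142.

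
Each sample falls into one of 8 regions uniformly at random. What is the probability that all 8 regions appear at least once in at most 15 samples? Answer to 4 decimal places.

0.2482

Let A_i be the event that region i is missing after 15 samples. By inclusion–exclusion on the A_i,
P(all seen) = Σ_{j=0}^{8} (-1)^j C(8,j)((8-j)/8)^15
= 1.00000 - 1.07947 + 0.37418 - 0.04857 + 0.00214 - 0.00002 + 0.00000 - 0.00000 + 0.00000
= 0.24825.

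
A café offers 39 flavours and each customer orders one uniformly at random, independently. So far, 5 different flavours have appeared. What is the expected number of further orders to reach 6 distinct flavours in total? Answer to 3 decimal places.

The wait to go from k to k+1 distinct flavours is geometric with mean 39/(39-k).
Only the k = 5 term is needed: E = 39/34 = 1.1471.

1.147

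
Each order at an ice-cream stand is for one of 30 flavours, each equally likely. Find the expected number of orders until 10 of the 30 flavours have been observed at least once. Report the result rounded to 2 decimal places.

11.92

Going from k to k+1 distinct takes a geometric number of orders with mean 30/(30-k).
Sum over k = 0,...,9: E = 30/30 + 30/29 + 30/28 + ... + 30/22 + 30/21 = 11.917.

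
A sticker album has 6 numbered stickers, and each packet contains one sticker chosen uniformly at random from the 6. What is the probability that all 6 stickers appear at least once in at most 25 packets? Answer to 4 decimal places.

0.9377

Let A_i be the event that sticker i is missing after 25 packets. By inclusion–exclusion on the A_i,
P(all seen) = Σ_{j=0}^{6} (-1)^j C(6,j)((6-j)/6)^25
= 1.00000 - 0.06290 + 0.00059 - 0.00000 + 0.00000 - 0.00000 + 0.00000
= 0.93770.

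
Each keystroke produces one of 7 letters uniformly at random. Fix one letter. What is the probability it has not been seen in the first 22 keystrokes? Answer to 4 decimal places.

0.0337

Each keystroke misses the fixed letter with probability (7-1)/7 = 6/7, independently.
P(still missing after 22) = (6/7)^22 = 0.03366.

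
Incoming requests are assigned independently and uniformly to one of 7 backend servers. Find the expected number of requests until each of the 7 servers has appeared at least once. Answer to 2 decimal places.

18.15

Split into phases: going from k distinct to k+1 distinct takes on average 7/(7-k) requests.
E[T] = 7/7 + 7/6 + 7/5 + ... + 7/2 + 7/1 = 7·H_{7}.
H_{7} = 2.593, so E[T] = 18.150.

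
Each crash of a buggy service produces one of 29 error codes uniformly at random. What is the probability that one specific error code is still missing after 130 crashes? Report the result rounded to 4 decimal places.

0.0104

On each crash the fixed error code fails to appear with probability 28/29.
P(still missing after 130) = (28/29)^130 = 0.01044.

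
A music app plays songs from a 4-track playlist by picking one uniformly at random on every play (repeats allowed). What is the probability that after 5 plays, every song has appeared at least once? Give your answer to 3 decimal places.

0.234

Let A_i be the event that song i is missing after 5 plays. By inclusion–exclusion on the A_i,
P(all seen) = Σ_{j=0}^{4} (-1)^j C(4,j)((4-j)/4)^5
= 1.0000 - 0.9492 + 0.1875 - 0.0039 + 0.0000
= 0.2344.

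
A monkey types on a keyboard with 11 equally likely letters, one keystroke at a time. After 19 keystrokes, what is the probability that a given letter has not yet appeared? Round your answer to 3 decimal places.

0.164

On each keystroke the fixed letter fails to appear with probability 10/11.
P(still missing after 19) = (10/11)^19 = 0.1635.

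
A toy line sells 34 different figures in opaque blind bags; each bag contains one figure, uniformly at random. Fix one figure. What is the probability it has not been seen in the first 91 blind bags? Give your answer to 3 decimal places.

Each blind bag misses the fixed figure with probability (34-1)/34 = 33/34, independently.
P(still missing after 91) = (33/34)^91 = 0.0661.

0.066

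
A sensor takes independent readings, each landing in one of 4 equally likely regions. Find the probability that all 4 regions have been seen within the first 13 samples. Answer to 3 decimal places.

0.906

Let A_i be the event that region i is missing after 13 samples. By inclusion–exclusion on the A_i,
P(all seen) = Σ_{j=0}^{4} (-1)^j C(4,j)((4-j)/4)^13
= 1.0000 - 0.0950 + 0.0007 - 0.0000 + 0.0000
= 0.9057.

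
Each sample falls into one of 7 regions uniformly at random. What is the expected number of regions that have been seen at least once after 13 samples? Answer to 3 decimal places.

6.056

For each region, P(seen in 13 samples) = 1 - (6/7)^13 = 0.8652.
By linearity of expectation, E[distinct seen] = 7·(1 - (6/7)^13) = 6.0564.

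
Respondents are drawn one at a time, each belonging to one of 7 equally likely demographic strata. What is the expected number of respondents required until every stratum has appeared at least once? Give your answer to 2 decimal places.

Split into phases: going from k distinct to k+1 distinct takes on average 7/(7-k) respondents.
E[T] = 7/7 + 7/6 + 7/5 + ... + 7/2 + 7/1 = 7·H_{7}.
H_{7} = 2.593, so E[T] = 18.150.

18.15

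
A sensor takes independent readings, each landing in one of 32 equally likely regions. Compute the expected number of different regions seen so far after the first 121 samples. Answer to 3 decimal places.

For each region, P(seen in 121 samples) = 1 - (31/32)^121 = 0.9785.
By linearity of expectation, E[distinct seen] = 32·(1 - (31/32)^121) = 31.3133.

31.313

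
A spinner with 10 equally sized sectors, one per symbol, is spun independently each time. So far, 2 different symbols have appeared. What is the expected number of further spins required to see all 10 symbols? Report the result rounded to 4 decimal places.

27.1786

With k distinct symbols already seen, the next new one takes an expected 10/(10-k) spins.
Sum over k = 2,...,9: E = 10/8 + 10/7 + 10/6 + ... + 10/2 + 10/1 = 27.17857.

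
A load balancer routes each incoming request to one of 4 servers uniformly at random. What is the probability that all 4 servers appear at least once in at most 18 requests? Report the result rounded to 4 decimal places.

0.9775

By inclusion–exclusion over which servers are missing,
P(all seen) = Σ_{j=0}^{4} (-1)^j C(4,j)((4-j)/4)^18
= 1.00000 - 0.02255 + 0.00002 - 0.00000 + 0.00000
= 0.97747.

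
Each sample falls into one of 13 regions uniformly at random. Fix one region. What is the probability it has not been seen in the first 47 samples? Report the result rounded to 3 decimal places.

On each sample the fixed region fails to appear with probability 12/13.
P(still missing after 47) = (12/13)^47 = 0.0232.

0.023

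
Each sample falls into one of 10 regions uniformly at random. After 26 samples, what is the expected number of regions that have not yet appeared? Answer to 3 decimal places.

For each region, P(unseen after 26) = (9/10)^26 = 0.0646.
By linearity of expectation, E[unseen] = 10·(9/10)^26 = 0.6461.

0.646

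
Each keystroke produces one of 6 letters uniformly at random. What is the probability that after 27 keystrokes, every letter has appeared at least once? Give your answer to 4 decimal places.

Let A_i be the event that letter i is missing after 27 keystrokes. By inclusion–exclusion on the A_i,
P(all seen) = Σ_{j=0}^{6} (-1)^j C(6,j)((6-j)/6)^27
= 1.00000 - 0.04368 + 0.00026 - 0.00000 + 0.00000 - 0.00000 + 0.00000
= 0.95659.

0.9566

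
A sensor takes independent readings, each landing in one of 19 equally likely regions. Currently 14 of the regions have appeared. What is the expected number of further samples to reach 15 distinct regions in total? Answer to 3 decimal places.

3.800

From k distinct to k+1 distinct takes on average 19/(19-k) samples.
Only the k = 14 term is needed: E = 19/5 = 3.8000.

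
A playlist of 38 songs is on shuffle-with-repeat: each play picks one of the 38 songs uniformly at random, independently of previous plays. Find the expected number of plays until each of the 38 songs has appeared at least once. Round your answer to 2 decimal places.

The wait to go from k to k+1 distinct songs is geometric with mean 38/(38-k).
E[T] = 38/38 + 38/37 + 38/36 + ... + 38/2 + 38/1 = 38·H_{38}.
H_{38} = 4.228, so E[T] = 160.660.

160.66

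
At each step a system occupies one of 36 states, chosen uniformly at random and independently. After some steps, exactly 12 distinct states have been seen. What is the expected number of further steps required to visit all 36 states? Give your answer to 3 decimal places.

From k distinct to k+1 distinct takes on average 36/(36-k) steps.
Sum over k = 12,...,35: E = 36/24 + 36/23 + 36/22 + ... + 36/2 + 36/1 = 135.9345.

135.934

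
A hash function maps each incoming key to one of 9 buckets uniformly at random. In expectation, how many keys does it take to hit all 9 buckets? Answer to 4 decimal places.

25.4607

The wait to go from k to k+1 distinct buckets is geometric with mean 9/(9-k).
E[T] = 9/9 + 9/8 + 9/7 + ... + 9/2 + 9/1 = 9·H_{9}.
H_{9} = 2.82897, so E[T] = 25.46071.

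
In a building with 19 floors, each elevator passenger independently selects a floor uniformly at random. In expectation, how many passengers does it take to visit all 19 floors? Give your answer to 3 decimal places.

After k distinct floors have appeared, the next passenger gives a new one with probability (19-k)/19, so the expected wait for the (k+1)-th is 19/(19-k).
E[T] = 19/19 + 19/18 + 19/17 + ... + 19/2 + 19/1 = 19·H_{19}.
H_{19} = 3.5477, so E[T] = 67.4071.

67.407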